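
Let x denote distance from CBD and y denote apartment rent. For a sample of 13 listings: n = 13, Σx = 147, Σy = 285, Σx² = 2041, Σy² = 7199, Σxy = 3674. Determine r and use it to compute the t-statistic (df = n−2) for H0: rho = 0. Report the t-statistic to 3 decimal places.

Numerator: nΣxy − (Σx)(Σy) = 13·3674 − (147)(285) = 5867
Denominator: √[(nΣx²−(Σx)²)(nΣy²−(Σy)²)]
  nΣx²−(Σx)² = 13·2041 − 21609 = 4924;  nΣy²−(Σy)² = 13·7199 − 81225 = 12362
  √(4924·12362) = √60870488 = 7801.9541
r = 5867 / 7801.9541 = 0.7520
t = r·√(n−2)/√(1−r²) = 0.7520·√11 / √(1−0.565504) = 2.494102 / 0.659163 = 3.784

3.784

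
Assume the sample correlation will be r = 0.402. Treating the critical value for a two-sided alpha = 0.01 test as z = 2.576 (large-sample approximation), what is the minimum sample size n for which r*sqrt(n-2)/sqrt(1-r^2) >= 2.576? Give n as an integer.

37

r√(n−2)/√(1−r²) ≥ 2.576  ⇔  n−2 ≥ (2.576)²·(1−r²)/r²
(1−r²)/r² = (1−0.161604)/0.161604 = 5.1880
n ≥ 2 + 6.635776·5.1880 = 2 + 34.4264 = 36.4264
⌈36.4264⌉ = 37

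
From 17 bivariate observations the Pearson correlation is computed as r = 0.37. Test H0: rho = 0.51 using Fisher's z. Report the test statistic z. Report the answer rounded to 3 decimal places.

-0.652

z_r = atanh(0.37) = 0.388423,  z_0 = atanh(0.51) = 0.562730
SE = 1/√(n−3) = 1/√14 = 0.267261
z = (z_r − z_0)/SE = (0.388423 − 0.562730) / 0.267261 = -0.174307 / 0.267261 = -0.652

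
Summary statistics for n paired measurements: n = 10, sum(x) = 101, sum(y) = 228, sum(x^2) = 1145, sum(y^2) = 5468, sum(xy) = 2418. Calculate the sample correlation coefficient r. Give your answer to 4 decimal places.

0.6278

Numerator: nΣxy − (Σx)(Σy) = 10·2418 − (101)(228) = 1152
Denominator: √[(nΣx²−(Σx)²)(nΣy²−(Σy)²)]
  nΣx²−(Σx)² = 10·1145 − 10201 = 1249;  nΣy²−(Σy)² = 10·5468 − 51984 = 2696
  √(1249·2696) = √3367304 = 1835.0215
r = 1152 / 1835.0215 = 0.6278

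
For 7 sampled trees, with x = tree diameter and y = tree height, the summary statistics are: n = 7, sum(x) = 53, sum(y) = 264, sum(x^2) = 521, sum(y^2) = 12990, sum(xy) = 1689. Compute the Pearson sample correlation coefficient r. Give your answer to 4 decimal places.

-0.5142

Numerator: nΣxy − (Σx)(Σy) = 7·1689 − (53)(264) = -2169
Denominator: √[(nΣx²−(Σx)²)(nΣy²−(Σy)²)]
  nΣx²−(Σx)² = 7·521 − 2809 = 838;  nΣy²−(Σy)² = 7·12990 − 69696 = 21234
  √(838·21234) = √17794092 = 4218.3044
r = -2169 / 4218.3044 = -0.5142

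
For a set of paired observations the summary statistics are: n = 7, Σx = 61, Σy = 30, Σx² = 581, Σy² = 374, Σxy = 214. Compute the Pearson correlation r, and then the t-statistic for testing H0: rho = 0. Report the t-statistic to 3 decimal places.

-1.067

S_xy = nΣxy − ΣxΣy = 7·214 − 61·30 = 1498 − 1830 = -332
S_xx = nΣx² − (Σx)² = 7·581 − 61² = 4067 − 3721 = 346
S_yy = nΣy² − (Σy)² = 7·374 − 30² = 2618 − 900 = 1718
r = S_xy / √(S_xx·S_yy) = -332 / √(346·1718) = -332 / √594428 = -332 / 770.9916 = -0.4306
t = r·√(n−2)/√(1−r²) = -0.4306·√5 / √(1−0.185416) = -0.962851 / 0.902543 = -1.067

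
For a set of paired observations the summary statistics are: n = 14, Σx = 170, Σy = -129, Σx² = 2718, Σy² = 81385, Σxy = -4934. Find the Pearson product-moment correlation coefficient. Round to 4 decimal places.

-0.4651

S_xy = nΣxy − ΣxΣy = 14·(-4934) − 170·(-129) = -69076 − (-21930) = -47146
S_xx = nΣx² − (Σx)² = 14·2718 − 170² = 38052 − 28900 = 9152
S_yy = nΣy² − (Σy)² = 14·81385 − (-129)² = 1139390 − 16641 = 1122749
r = S_xy / √(S_xx·S_yy) = -47146 / √(9152·1122749) = -47146 / √10275398848 = -47146 / 101367.6420 = -0.4651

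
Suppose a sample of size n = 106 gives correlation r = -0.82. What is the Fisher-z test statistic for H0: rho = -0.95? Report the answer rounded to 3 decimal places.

z_r = atanh(-0.82) = -1.156817,  z_0 = atanh(-0.95) = -1.831781
SE = 1/√(n−3) = 1/√103 = 0.098533
z = (z_r − z_0)/SE = (-1.156817 − (-1.831781)) / 0.098533 = 0.674964 / 0.098533 = 6.850

6.850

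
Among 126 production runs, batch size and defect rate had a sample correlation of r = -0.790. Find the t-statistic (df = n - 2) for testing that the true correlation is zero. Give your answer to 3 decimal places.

1 − r² = 1 − 0.624100 = 0.375900;  √(1−r²) = 0.613107
√(n−2) = √124 = 11.135529
t = r·√(n−2)/√(1−r²) = -0.790 · 11.135529 / 0.613107 = -14.348

-14.348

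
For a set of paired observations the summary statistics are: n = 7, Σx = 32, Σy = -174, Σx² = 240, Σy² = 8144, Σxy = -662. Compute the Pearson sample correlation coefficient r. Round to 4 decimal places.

S_xy = nΣxy − ΣxΣy = 7·(-662) − 32·(-174) = -4634 − (-5568) = 934
S_xx = nΣx² − (Σx)² = 7·240 − 32² = 1680 − 1024 = 656
S_yy = nΣy² − (Σy)² = 7·8144 − (-174)² = 57008 − 30276 = 26732
r = S_xy / √(S_xx·S_yy) = 934 / √(656·26732) = 934 / √17536192 = 934 / 4187.6237 = 0.2230

0.2230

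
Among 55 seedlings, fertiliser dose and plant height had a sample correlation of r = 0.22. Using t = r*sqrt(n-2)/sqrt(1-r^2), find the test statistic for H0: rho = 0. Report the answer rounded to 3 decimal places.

1.642

t = r·√(n−2) / √(1−r²) with r = 0.22, n = 55
  = 0.22·√53 / √(1 − 0.0484)
  = 0.22·7.280110 / 0.975500
  = 1.601624 / 0.975500 = 1.642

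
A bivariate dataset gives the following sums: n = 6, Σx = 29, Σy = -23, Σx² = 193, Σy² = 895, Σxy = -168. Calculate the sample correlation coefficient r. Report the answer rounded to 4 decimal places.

-0.2753

Numerator: nΣxy − (Σx)(Σy) = 6·(-168) − (29)(-23) = -341
Denominator: √[(nΣx²−(Σx)²)(nΣy²−(Σy)²)]
  nΣx²−(Σx)² = 6·193 − 841 = 317;  nΣy²−(Σy)² = 6·895 − 529 = 4841
  √(317·4841) = √1534597 = 1238.7885
r = -341 / 1238.7885 = -0.2753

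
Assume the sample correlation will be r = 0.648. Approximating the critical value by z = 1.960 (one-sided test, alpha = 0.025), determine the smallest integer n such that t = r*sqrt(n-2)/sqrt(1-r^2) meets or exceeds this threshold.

8

Need r·√(n−2)/√(1−r²) ≥ 1.960
√(n−2) ≥ 1.960·√(1−0.419904) / 0.648 = 1.960·0.761640 / 0.648 = 2.3037
n−2 ≥ 5.3070  ⇒  n ≥ 7.3070
Smallest integer n = 8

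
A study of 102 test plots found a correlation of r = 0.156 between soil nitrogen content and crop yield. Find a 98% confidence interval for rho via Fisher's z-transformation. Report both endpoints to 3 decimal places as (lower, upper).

Fisher z: z_r = atanh(r) = ½·ln((1+0.156)/(1−0.156)) = 0.157284
SE(z) = 1/√(n−3) = 1/√99 = 0.100504
98% ⇒ z* = 2.326; margin = 2.326·0.100504 = 0.233772
CI on z-scale: (-0.076488, 0.391056)
Back-transform: tanh(-0.076488) = -0.076339, tanh(0.391056) = 0.372270

(-0.076, 0.372)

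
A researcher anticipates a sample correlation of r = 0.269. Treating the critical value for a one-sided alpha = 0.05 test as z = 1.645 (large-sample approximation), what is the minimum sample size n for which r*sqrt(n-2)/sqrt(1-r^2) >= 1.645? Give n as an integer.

37

Need r·√(n−2)/√(1−r²) ≥ 1.645
√(n−2) ≥ 1.645·√(1−0.072361) / 0.269 = 1.645·0.963140 / 0.269 = 5.8898
n−2 ≥ 34.6897  ⇒  n ≥ 36.6897
Smallest integer n = 37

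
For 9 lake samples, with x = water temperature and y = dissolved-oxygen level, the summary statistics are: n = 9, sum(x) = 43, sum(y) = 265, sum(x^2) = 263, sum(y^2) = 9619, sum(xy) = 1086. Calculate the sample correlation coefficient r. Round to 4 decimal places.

-0.5571

Numerator: nΣxy − (Σx)(Σy) = 9·1086 − (43)(265) = -1621
Denominator: √[(nΣx²−(Σx)²)(nΣy²−(Σy)²)]
  nΣx²−(Σx)² = 9·263 − 1849 = 518;  nΣy²−(Σy)² = 9·9619 − 70225 = 16346
  √(518·16346) = √8467228 = 2909.8502
r = -1621 / 2909.8502 = -0.5571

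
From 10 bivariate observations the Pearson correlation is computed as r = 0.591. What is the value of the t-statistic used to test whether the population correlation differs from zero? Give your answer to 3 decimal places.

2.072

t = r·√(n−2) / √(1−r²) with r = 0.591, n = 10
  = 0.591·√8 / √(1 − 0.349281)
  = 0.591·2.828427 / 0.806672
  = 1.671600 / 0.806672 = 2.072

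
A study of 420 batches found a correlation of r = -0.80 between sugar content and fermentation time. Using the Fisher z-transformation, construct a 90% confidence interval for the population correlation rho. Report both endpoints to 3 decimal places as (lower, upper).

z_r = atanh(-0.80) = -1.098612;  SE = 1/√(n−3) = 1/√417 = 0.048970
z-limits: -1.098612 ± 1.645·0.048970 = -1.098612 ± 0.080556 = [-1.179168, -1.018056]
ρ-limits: (tanh -1.179168, tanh -1.018056) = (-0.827, -0.769)

(-0.827, -0.769)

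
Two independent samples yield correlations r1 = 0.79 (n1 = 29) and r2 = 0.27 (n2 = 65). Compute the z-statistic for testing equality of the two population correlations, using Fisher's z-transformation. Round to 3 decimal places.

z1 = atanh(0.79) = 1.071432,  z2 = atanh(0.27) = 0.276864
SE = √(1/(n1−3) + 1/(n2−3)) = √(1/26 + 1/62) = √(0.0384615 + 0.0161290) = √0.0545905 = 0.233646
z = (z1 − z2)/SE = (1.071432 − 0.276864) / 0.233646 = 0.794568 / 0.233646 = 3.401

3.401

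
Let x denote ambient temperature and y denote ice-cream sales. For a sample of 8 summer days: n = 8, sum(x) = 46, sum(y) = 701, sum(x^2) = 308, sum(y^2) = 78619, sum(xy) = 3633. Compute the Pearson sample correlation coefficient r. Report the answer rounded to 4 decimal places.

-0.4599

Numerator: nΣxy − (Σx)(Σy) = 8·3633 − (46)(701) = -3182
Denominator: √[(nΣx²−(Σx)²)(nΣy²−(Σy)²)]
  nΣx²−(Σx)² = 8·308 − 2116 = 348;  nΣy²−(Σy)² = 8·78619 − 491401 = 137551
  √(348·137551) = √47867748 = 6918.6522
r = -3182 / 6918.6522 = -0.4599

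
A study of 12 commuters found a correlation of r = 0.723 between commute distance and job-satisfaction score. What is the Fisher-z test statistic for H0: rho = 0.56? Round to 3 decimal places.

0.843

Fisher z: atanh(0.723) = 0.913902, atanh(0.56) = 0.632833
z = (z_r − z_0)·√(n−3) = (0.913902 − 0.632833)·√9 = 0.281069 · 3.000000 = 0.843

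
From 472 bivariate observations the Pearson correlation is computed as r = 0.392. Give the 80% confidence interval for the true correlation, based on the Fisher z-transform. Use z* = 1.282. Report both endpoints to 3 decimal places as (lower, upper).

(0.341, 0.441)

z_r = atanh(0.392) = 0.414161;  SE = 1/√(n−3) = 1/√469 = 0.046176
z-limits: 0.414161 ± 1.282·0.046176 = 0.414161 ± 0.059198 = [0.354963, 0.473359]
ρ-limits: (tanh 0.354963, tanh 0.473359) = (0.341, 0.441)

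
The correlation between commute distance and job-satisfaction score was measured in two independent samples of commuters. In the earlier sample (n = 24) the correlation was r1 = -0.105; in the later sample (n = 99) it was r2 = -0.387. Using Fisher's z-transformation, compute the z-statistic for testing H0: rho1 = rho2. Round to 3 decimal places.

1.257

Fisher z-transforms: z1 = atanh(-0.105) = -0.105388, z2 = atanh(-0.387) = -0.408267; difference d = 0.302879
Var(d) = 1/21 + 1/96 = 0.0476190 + 0.0104167 = 0.0580357
z = d/√Var(d) = 0.302879 / √0.0580357 = 0.302879 / 0.240906 = 1.257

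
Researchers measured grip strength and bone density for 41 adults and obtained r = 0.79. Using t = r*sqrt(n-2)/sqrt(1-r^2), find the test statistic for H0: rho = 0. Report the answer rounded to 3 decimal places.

8.047

t = r·√(n−2) / √(1−r²) with r = 0.79, n = 41
  = 0.79·√39 / √(1 − 0.6241)
  = 0.79·6.244998 / 0.613107
  = 4.933548 / 0.613107 = 8.047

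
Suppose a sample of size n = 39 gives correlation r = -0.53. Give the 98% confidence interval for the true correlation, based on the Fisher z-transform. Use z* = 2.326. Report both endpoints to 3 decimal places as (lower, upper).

(-0.752, -0.200)

z_r = atanh(-0.53) = -0.590145;  SE = 1/√(n−3) = 1/√36 = 0.166667
z-limits: -0.590145 ± 2.326·0.166667 = -0.590145 ± 0.387667 = [-0.977812, -0.202478]
ρ-limits: (tanh -0.977812, tanh -0.202478) = (-0.752, -0.200)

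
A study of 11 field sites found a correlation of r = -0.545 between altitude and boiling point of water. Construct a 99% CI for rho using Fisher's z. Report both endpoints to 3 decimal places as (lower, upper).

(-0.909, 0.291)

Fisher z: z_r = atanh(r) = ½·ln((1+(-0.545))/(1−(-0.545))) = -0.611241
SE(z) = 1/√(n−3) = 1/√8 = 0.353553
99% ⇒ z* = 2.576; margin = 2.576·0.353553 = 0.910753
CI on z-scale: (-1.521994, 0.299512)
Back-transform: tanh(-1.521994) = -0.909045, tanh(0.299512) = 0.290866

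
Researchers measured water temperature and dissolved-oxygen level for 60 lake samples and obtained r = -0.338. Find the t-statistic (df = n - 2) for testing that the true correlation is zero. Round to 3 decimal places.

-2.735

1 − r² = 1 − 0.114244 = 0.885756;  √(1−r²) = 0.941146
√(n−2) = √58 = 7.615773
t = r·√(n−2)/√(1−r²) = -0.338 · 7.615773 / 0.941146 = -2.735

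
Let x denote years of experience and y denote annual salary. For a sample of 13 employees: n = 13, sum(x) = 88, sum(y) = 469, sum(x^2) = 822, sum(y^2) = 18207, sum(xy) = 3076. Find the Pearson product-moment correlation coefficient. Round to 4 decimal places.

S_xy = nΣxy − ΣxΣy = 13·3076 − 88·469 = 39988 − 41272 = -1284
S_xx = nΣx² − (Σx)² = 13·822 − 88² = 10686 − 7744 = 2942
S_yy = nΣy² − (Σy)² = 13·18207 − 469² = 236691 − 219961 = 16730
r = S_xy / √(S_xx·S_yy) = -1284 / √(2942·16730) = -1284 / √49219660 = -1284 / 7015.6725 = -0.1830

-0.1830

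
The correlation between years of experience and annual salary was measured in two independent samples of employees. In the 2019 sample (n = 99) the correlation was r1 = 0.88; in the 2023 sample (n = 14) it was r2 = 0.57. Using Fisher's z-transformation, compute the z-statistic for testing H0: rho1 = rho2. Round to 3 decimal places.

2.288

Fisher z-transforms: z1 = atanh(0.88) = 1.375768, z2 = atanh(0.57) = 0.647523; difference d = 0.728245
Var(d) = 1/96 + 1/11 = 0.0104167 + 0.0909091 = 0.1013258
z = d/√Var(d) = 0.728245 / √0.1013258 = 0.728245 / 0.318317 = 2.288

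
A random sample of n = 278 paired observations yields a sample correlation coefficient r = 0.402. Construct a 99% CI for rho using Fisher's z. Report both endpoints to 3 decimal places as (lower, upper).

(0.264, 0.524)

z_r = atanh(0.402) = 0.426032;  SE = 1/√(n−3) = 1/√275 = 0.060302
z-limits: 0.426032 ± 2.576·0.060302 = 0.426032 ± 0.155338 = [0.270694, 0.581370]
ρ-limits: (tanh 0.270694, tanh 0.581370) = (0.264, 0.524)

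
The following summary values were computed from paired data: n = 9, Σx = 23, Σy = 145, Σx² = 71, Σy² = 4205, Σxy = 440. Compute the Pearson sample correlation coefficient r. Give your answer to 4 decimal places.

0.4595

Numerator: nΣxy − (Σx)(Σy) = 9·440 − (23)(145) = 625
Denominator: √[(nΣx²−(Σx)²)(nΣy²−(Σy)²)]
  nΣx²−(Σx)² = 9·71 − 529 = 110;  nΣy²−(Σy)² = 9·4205 − 21025 = 16820
  √(110·16820) = √1850200 = 1360.2206
r = 625 / 1360.2206 = 0.4595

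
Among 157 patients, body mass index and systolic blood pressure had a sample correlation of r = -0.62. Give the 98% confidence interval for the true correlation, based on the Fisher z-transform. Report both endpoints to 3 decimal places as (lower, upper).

(-0.722, -0.491)

z_r = atanh(-0.62) = -0.725005;  SE = 1/√(n−3) = 1/√154 = 0.080582
z-limits: -0.725005 ± 2.326·0.080582 = -0.725005 ± 0.187434 = [-0.912439, -0.537571]
ρ-limits: (tanh -0.912439, tanh -0.537571) = (-0.722, -0.491)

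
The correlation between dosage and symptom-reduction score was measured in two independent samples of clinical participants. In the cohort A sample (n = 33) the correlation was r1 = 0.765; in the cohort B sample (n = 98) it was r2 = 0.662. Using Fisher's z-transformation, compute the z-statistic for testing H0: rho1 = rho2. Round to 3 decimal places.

1.011

Fisher z-transforms: z1 = atanh(0.765) = 1.008160, z2 = atanh(0.662) = 0.796366; difference d = 0.211794
Var(d) = 1/30 + 1/95 = 0.0333333 + 0.0105263 = 0.0438596
z = d/√Var(d) = 0.211794 / √0.0438596 = 0.211794 / 0.209427 = 1.011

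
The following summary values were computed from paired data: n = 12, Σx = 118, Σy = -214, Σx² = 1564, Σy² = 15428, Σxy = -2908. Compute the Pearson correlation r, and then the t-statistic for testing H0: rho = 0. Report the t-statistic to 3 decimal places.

-1.264

S_xy = nΣxy − ΣxΣy = 12·(-2908) − 118·(-214) = -34896 − (-25252) = -9644
S_xx = nΣx² − (Σx)² = 12·1564 − 118² = 18768 − 13924 = 4844
S_yy = nΣy² − (Σy)² = 12·15428 − (-214)² = 185136 − 45796 = 139340
r = S_xy / √(S_xx·S_yy) = -9644 / √(4844·139340) = -9644 / √674962960 = -9644 / 25980.0493 = -0.3712
t = r·√(n−2)/√(1−r²) = -0.3712·√10 / √(1−0.137789) = -1.173837 / 0.928553 = -1.264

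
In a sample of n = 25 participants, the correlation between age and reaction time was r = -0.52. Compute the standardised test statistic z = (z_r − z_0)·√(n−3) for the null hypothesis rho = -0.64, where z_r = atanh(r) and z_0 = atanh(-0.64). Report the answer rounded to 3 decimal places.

0.853

Fisher z: atanh(-0.52) = -0.576340, atanh(-0.64) = -0.758174
z = (z_r − z_0)·√(n−3) = (-0.576340 − (-0.758174))·√22 = 0.181834 · 4.690416 = 0.853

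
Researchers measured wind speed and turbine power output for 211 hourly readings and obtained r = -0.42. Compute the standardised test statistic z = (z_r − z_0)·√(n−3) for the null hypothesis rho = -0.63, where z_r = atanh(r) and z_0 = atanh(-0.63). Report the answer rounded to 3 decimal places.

Fisher z: atanh(-0.42) = -0.447692, atanh(-0.63) = -0.741416
z = (z_r − z_0)·√(n−3) = (-0.447692 − (-0.741416))·√208 = 0.293724 · 14.422205 = 4.236

4.236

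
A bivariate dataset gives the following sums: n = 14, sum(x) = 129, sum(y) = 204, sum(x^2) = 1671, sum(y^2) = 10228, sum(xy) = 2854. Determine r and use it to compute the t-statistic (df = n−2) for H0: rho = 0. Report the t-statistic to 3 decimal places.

S_xy = nΣxy − ΣxΣy = 14·2854 − 129·204 = 39956 − 26316 = 13640
S_xx = nΣx² − (Σx)² = 14·1671 − 129² = 23394 − 16641 = 6753
S_yy = nΣy² − (Σy)² = 14·10228 − 204² = 143192 − 41616 = 101576
r = S_xy / √(S_xx·S_yy) = 13640 / √(6753·101576) = 13640 / √685942728 = 13640 / 26190.5084 = 0.5208
t = r·√(n−2)/√(1−r²) = 0.5208·√12 / √(1−0.271233) = 1.804104 / 0.853679 = 2.113

2.113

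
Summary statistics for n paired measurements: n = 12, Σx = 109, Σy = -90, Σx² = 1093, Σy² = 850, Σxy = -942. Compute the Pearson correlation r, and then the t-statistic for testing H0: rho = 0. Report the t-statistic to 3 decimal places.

Numerator: nΣxy − (Σx)(Σy) = 12·(-942) − (109)(-90) = -1494
Denominator: √[(nΣx²−(Σx)²)(nΣy²−(Σy)²)]
  nΣx²−(Σx)² = 12·1093 − 11881 = 1235;  nΣy²−(Σy)² = 12·850 − 8100 = 2100
  √(1235·2100) = √2593500 = 1610.4347
r = -1494 / 1610.4347 = -0.9277
t = r·√(n−2)/√(1−r²) = -0.9277·√10 / √(1−0.860627) = -2.933645 / 0.373327 = -7.858

-7.858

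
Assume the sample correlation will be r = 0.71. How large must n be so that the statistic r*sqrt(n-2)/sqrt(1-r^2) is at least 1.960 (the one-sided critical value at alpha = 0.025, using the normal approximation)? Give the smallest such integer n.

6

Need r·√(n−2)/√(1−r²) ≥ 1.960
√(n−2) ≥ 1.960·√(1−0.5041) / 0.71 = 1.960·0.704202 / 0.71 = 1.9440
n−2 ≥ 3.7791  ⇒  n ≥ 5.7791
Smallest integer n = 6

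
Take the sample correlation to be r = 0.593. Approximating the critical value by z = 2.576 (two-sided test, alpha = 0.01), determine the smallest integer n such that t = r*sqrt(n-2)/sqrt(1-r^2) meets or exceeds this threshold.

Need r·√(n−2)/√(1−r²) ≥ 2.576
√(n−2) ≥ 2.576·√(1−0.351649) / 0.593 = 2.576·0.805202 / 0.593 = 3.4978
n−2 ≥ 12.2346  ⇒  n ≥ 14.2346
Smallest integer n = 15

15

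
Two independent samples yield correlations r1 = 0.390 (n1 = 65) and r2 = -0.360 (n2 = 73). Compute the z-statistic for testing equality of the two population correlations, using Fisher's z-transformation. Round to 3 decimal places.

Fisher z-transforms: z1 = atanh(0.390) = 0.411800, z2 = atanh(-0.360) = -0.376886; difference d = 0.788686
Var(d) = 1/62 + 1/70 = 0.0161290 + 0.0142857 = 0.0304147
z = d/√Var(d) = 0.788686 / √0.0304147 = 0.788686 / 0.174398 = 4.522

4.522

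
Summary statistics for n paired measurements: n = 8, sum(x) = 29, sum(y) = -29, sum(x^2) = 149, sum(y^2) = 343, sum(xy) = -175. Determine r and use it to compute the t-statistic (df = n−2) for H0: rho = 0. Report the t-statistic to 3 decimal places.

-2.297

S_xy = nΣxy − ΣxΣy = 8·(-175) − 29·(-29) = -1400 − (-841) = -559
S_xx = nΣx² − (Σx)² = 8·149 − 29² = 1192 − 841 = 351
S_yy = nΣy² − (Σy)² = 8·343 − (-29)² = 2744 − 841 = 1903
r = S_xy / √(S_xx·S_yy) = -559 / √(351·1903) = -559 / √667953 = -559 / 817.2839 = -0.6840
t = r·√(n−2)/√(1−r²) = -0.6840·√6 / √(1−0.467856) = -1.675451 / 0.729482 = -2.297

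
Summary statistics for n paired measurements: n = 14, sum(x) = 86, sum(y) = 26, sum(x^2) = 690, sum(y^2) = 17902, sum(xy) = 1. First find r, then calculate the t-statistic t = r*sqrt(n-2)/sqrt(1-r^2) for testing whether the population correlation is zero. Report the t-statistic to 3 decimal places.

Numerator: nΣxy − (Σx)(Σy) = 14·1 − (86)(26) = -2222
Denominator: √[(nΣx²−(Σx)²)(nΣy²−(Σy)²)]
  nΣx²−(Σx)² = 14·690 − 7396 = 2264;  nΣy²−(Σy)² = 14·17902 − 676 = 249952
  √(2264·249952) = √565891328 = 23788.4705
r = -2222 / 23788.4705 = -0.0934
t = r·√(n−2)/√(1−r²) = -0.0934·√12 / √(1−0.008724) = -0.323547 / 0.995628 = -0.325

-0.325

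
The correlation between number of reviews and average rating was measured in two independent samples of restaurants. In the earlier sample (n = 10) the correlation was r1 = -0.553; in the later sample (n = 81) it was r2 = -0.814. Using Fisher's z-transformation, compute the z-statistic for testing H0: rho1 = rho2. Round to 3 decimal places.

z1 = atanh(-0.553) = -0.622693,  z2 = atanh(-0.814) = -1.138771
SE = √(1/(n1−3) + 1/(n2−3)) = √(1/7 + 1/78) = √(0.1428571 + 0.0128205) = √0.1556776 = 0.394560
z = (z1 − z2)/SE = (-0.622693 − (-1.138771)) / 0.394560 = 0.516078 / 0.394560 = 1.308

1.308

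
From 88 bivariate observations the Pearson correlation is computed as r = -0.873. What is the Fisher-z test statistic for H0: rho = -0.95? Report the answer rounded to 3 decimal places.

4.483

z_r = atanh(-0.873) = -1.345555,  z_0 = atanh(-0.95) = -1.831781
SE = 1/√(n−3) = 1/√85 = 0.108465
z = (z_r − z_0)/SE = (-1.345555 − (-1.831781)) / 0.108465 = 0.486226 / 0.108465 = 4.483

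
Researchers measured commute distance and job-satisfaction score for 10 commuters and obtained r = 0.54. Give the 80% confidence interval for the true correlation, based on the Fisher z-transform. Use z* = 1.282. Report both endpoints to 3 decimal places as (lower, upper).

z_r = atanh(0.54) = 0.604156;  SE = 1/√(n−3) = 1/√7 = 0.377964
z-limits: 0.604156 ± 1.282·0.377964 = 0.604156 ± 0.484550 = [0.119606, 1.088706]
ρ-limits: (tanh 0.119606, tanh 1.088706) = (0.119, 0.796)

(0.119, 0.796)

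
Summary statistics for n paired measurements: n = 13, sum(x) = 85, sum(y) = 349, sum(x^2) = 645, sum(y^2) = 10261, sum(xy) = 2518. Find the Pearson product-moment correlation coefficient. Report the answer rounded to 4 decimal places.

0.8369

Numerator: nΣxy − (Σx)(Σy) = 13·2518 − (85)(349) = 3069
Denominator: √[(nΣx²−(Σx)²)(nΣy²−(Σy)²)]
  nΣx²−(Σx)² = 13·645 − 7225 = 1160;  nΣy²−(Σy)² = 13·10261 − 121801 = 11592
  √(1160·11592) = √13446720 = 3666.9770
r = 3069 / 3666.9770 = 0.8369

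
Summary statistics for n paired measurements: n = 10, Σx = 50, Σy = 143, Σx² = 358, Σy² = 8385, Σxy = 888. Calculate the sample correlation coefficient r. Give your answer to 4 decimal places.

S_xy = nΣxy − ΣxΣy = 10·888 − 50·143 = 8880 − 7150 = 1730
S_xx = nΣx² − (Σx)² = 10·358 − 50² = 3580 − 2500 = 1080
S_yy = nΣy² − (Σy)² = 10·8385 − 143² = 83850 − 20449 = 63401
r = S_xy / √(S_xx·S_yy) = 1730 / √(1080·63401) = 1730 / √68473080 = 1730 / 8274.8462 = 0.2091

0.2091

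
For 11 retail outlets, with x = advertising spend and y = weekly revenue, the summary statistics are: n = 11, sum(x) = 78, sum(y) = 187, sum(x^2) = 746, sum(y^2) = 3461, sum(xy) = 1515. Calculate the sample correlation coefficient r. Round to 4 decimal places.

S_xy = nΣxy − ΣxΣy = 11·1515 − 78·187 = 16665 − 14586 = 2079
S_xx = nΣx² − (Σx)² = 11·746 − 78² = 8206 − 6084 = 2122
S_yy = nΣy² − (Σy)² = 11·3461 − 187² = 38071 − 34969 = 3102
r = S_xy / √(S_xx·S_yy) = 2079 / √(2122·3102) = 2079 / √6582444 = 2079 / 2565.6274 = 0.8103

0.8103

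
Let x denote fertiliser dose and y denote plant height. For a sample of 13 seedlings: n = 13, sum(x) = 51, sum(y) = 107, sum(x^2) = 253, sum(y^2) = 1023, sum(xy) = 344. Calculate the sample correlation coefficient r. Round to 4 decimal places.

-0.8731

S_xy = nΣxy − ΣxΣy = 13·344 − 51·107 = 4472 − 5457 = -985
S_xx = nΣx² − (Σx)² = 13·253 − 51² = 3289 − 2601 = 688
S_yy = nΣy² − (Σy)² = 13·1023 − 107² = 13299 − 11449 = 1850
r = S_xy / √(S_xx·S_yy) = -985 / √(688·1850) = -985 / √1272800 = -985 / 1128.1844 = -0.8731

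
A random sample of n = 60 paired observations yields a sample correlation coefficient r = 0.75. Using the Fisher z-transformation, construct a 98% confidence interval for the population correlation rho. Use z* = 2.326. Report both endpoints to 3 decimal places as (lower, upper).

z_r = atanh(0.75) = 0.972955;  SE = 1/√(n−3) = 1/√57 = 0.132453
z-limits: 0.972955 ± 2.326·0.132453 = 0.972955 ± 0.308086 = [0.664869, 1.281041]
ρ-limits: (tanh 0.664869, tanh 1.281041) = (0.582, 0.857)

(0.582, 0.857)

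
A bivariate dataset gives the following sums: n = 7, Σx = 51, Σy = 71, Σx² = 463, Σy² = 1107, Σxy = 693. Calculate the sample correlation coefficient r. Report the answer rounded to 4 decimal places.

Numerator: nΣxy − (Σx)(Σy) = 7·693 − (51)(71) = 1230
Denominator: √[(nΣx²−(Σx)²)(nΣy²−(Σy)²)]
  nΣx²−(Σx)² = 7·463 − 2601 = 640;  nΣy²−(Σy)² = 7·1107 − 5041 = 2708
  √(640·2708) = √1733120 = 1316.4802
r = 1230 / 1316.4802 = 0.9343

0.9343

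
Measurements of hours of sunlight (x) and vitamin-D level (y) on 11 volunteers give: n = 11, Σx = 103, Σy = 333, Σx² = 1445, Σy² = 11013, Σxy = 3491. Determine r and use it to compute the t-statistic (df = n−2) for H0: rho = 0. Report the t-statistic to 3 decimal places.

2.013

Numerator: nΣxy − (Σx)(Σy) = 11·3491 − (103)(333) = 4102
Denominator: √[(nΣx²−(Σx)²)(nΣy²−(Σy)²)]
  nΣx²−(Σx)² = 11·1445 − 10609 = 5286;  nΣy²−(Σy)² = 11·11013 − 110889 = 10254
  √(5286·10254) = √54202644 = 7362.2445
r = 4102 / 7362.2445 = 0.5572
t = r·√(n−2)/√(1−r²) = 0.5572·√9 / √(1−0.310472) = 1.671600 / 0.830378 = 2.013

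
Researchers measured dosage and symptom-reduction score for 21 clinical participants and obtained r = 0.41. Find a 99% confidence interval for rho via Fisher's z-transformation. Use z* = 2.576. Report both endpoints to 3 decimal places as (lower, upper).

(-0.170, 0.779)

Fisher z: z_r = atanh(r) = ½·ln((1+0.41)/(1−0.41)) = 0.435611
SE(z) = 1/√(n−3) = 1/√18 = 0.235702
99% ⇒ z* = 2.576; margin = 2.576·0.235702 = 0.607168
CI on z-scale: (-0.171557, 1.042779)
Back-transform: tanh(-0.171557) = -0.169894, tanh(1.042779) = 0.778983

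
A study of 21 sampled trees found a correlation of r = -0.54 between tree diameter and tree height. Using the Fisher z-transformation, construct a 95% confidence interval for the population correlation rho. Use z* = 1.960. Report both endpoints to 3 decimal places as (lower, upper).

Fisher z: z_r = atanh(r) = ½·ln((1+(-0.54))/(1−(-0.54))) = -0.604156
SE(z) = 1/√(n−3) = 1/√18 = 0.235702
95% ⇒ z* = 1.960; margin = 1.960·0.235702 = 0.461976
CI on z-scale: (-1.066132, -0.142180)
Back-transform: tanh(-1.066132) = -0.787999, tanh(-0.142180) = -0.141230

(-0.788, -0.141)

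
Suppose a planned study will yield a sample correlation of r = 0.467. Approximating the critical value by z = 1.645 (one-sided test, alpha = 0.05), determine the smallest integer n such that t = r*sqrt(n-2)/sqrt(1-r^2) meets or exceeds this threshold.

12

r√(n−2)/√(1−r²) ≥ 1.645  ⇔  n−2 ≥ (1.645)²·(1−r²)/r²
(1−r²)/r² = (1−0.218089)/0.218089 = 3.5853
n ≥ 2 + 2.706025·3.5853 = 2 + 9.7019 = 11.7019
⌈11.7019⌉ = 12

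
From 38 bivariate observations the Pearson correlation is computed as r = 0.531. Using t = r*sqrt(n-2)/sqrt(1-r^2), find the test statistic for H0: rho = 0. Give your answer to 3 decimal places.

t = r·√(n−2) / √(1−r²) with r = 0.531, n = 38
  = 0.531·√36 / √(1 − 0.281961)
  = 0.531·6.000000 / 0.847372
  = 3.186000 / 0.847372 = 3.760

3.760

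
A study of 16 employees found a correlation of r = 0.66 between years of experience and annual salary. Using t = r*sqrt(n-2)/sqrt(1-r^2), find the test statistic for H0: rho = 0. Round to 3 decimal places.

3.287

1 − r² = 1 − 0.4356 = 0.5644;  √(1−r²) = 0.751266
√(n−2) = √14 = 3.741657
t = r·√(n−2)/√(1−r²) = 0.66 · 3.741657 / 0.751266 = 3.287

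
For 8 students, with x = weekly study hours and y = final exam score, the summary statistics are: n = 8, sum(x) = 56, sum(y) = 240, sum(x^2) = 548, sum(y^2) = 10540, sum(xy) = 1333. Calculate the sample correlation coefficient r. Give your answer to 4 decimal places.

Numerator: nΣxy − (Σx)(Σy) = 8·1333 − (56)(240) = -2776
Denominator: √[(nΣx²−(Σx)²)(nΣy²−(Σy)²)]
  nΣx²−(Σx)² = 8·548 − 3136 = 1248;  nΣy²−(Σy)² = 8·10540 − 57600 = 26720
  √(1248·26720) = √33346560 = 5774.6480
r = -2776 / 5774.6480 = -0.4807

-0.4807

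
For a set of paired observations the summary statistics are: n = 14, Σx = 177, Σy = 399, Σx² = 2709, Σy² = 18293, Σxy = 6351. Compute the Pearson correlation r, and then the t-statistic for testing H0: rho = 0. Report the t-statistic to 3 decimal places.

Numerator: nΣxy − (Σx)(Σy) = 14·6351 − (177)(399) = 18291
Denominator: √[(nΣx²−(Σx)²)(nΣy²−(Σy)²)]
  nΣx²−(Σx)² = 14·2709 − 31329 = 6597;  nΣy²−(Σy)² = 14·18293 − 159201 = 96901
  √(6597·96901) = √639255897 = 25283.5104
r = 18291 / 25283.5104 = 0.7234
t = r·√(n−2)/√(1−r²) = 0.7234·√12 / √(1−0.523308) = 2.505931 / 0.690429 = 3.630

3.630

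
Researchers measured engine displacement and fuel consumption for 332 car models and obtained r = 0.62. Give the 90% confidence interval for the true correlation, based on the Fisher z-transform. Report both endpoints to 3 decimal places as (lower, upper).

Fisher z: z_r = atanh(r) = ½·ln((1+0.62)/(1−0.62)) = 0.725005
SE(z) = 1/√(n−3) = 1/√329 = 0.055132
90% ⇒ z* = 1.645; margin = 1.645·0.055132 = 0.090692
CI on z-scale: (0.634313, 0.815697)
Back-transform: tanh(0.634313) = 0.561015, tanh(0.815697) = 0.672721

(0.561, 0.673)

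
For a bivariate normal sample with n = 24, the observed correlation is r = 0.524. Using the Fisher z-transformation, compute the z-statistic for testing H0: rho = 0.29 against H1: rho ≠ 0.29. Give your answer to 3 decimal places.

z_r = atanh(0.524) = 0.581838,  z_0 = atanh(0.29) = 0.298566
SE = 1/√(n−3) = 1/√21 = 0.218218
z = (z_r − z_0)/SE = (0.581838 − 0.298566) / 0.218218 = 0.283272 / 0.218218 = 1.298

1.298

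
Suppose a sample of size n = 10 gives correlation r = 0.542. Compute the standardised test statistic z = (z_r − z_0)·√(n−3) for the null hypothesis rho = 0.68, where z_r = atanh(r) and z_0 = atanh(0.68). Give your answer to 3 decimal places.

Fisher z: atanh(0.542) = 0.606983, atanh(0.68) = 0.829114
z = (z_r − z_0)·√(n−3) = (0.606983 − 0.829114)·√7 = -0.222131 · 2.645751 = -0.588

-0.588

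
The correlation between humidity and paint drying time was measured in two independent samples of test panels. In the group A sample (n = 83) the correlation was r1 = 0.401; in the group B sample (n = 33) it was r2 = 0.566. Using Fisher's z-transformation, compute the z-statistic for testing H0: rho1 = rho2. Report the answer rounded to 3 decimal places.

Fisher z-transforms: z1 = atanh(0.401) = 0.424840, z2 = atanh(0.566) = 0.641618; difference d = -0.216778
Var(d) = 1/80 + 1/30 = 0.0125000 + 0.0333333 = 0.0458333
z = d/√Var(d) = -0.216778 / √0.0458333 = -0.216778 / 0.214087 = -1.013

-1.013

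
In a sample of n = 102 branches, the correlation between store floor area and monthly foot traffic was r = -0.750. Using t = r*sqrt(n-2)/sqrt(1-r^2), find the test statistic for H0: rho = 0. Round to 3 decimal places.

t = r·√(n−2) / √(1−r²) with r = -0.750, n = 102
  = -0.750·√100 / √(1 − 0.562500)
  = -0.750·10.000000 / 0.661438
  = -7.500000 / 0.661438 = -11.339

-11.339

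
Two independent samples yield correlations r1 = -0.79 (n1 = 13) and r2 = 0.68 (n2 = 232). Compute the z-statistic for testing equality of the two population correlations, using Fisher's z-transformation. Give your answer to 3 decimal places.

-5.883

Fisher z-transforms: z1 = atanh(-0.79) = -1.071432, z2 = atanh(0.68) = 0.829114; difference d = -1.900546
Var(d) = 1/10 + 1/229 = 0.1000000 + 0.0043668 = 0.1043668
z = d/√Var(d) = -1.900546 / √0.1043668 = -1.900546 / 0.323059 = -5.883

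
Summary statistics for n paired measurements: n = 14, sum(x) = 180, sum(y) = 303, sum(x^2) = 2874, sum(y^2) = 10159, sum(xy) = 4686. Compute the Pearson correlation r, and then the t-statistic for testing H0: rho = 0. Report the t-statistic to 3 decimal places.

2.321

S_xy = nΣxy − ΣxΣy = 14·4686 − 180·303 = 65604 − 54540 = 11064
S_xx = nΣx² − (Σx)² = 14·2874 − 180² = 40236 − 32400 = 7836
S_yy = nΣy² − (Σy)² = 14·10159 − 303² = 142226 − 91809 = 50417
r = S_xy / √(S_xx·S_yy) = 11064 / √(7836·50417) = 11064 / √395067612 = 11064 / 19876.3078 = 0.5566
t = r·√(n−2)/√(1−r²) = 0.5566·√12 / √(1−0.309804) = 1.928119 / 0.830780 = 2.321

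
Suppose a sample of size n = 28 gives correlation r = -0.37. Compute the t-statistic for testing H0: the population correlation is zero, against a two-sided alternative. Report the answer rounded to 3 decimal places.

-2.031

t = r·√(n−2) / √(1−r²) with r = -0.37, n = 28
  = -0.37·√26 / √(1 − 0.1369)
  = -0.37·5.099020 / 0.929032
  = -1.886637 / 0.929032 = -2.031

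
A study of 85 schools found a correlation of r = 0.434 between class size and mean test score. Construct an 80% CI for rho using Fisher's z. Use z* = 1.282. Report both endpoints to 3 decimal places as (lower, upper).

(0.312, 0.542)

Fisher z: z_r = atanh(r) = ½·ln((1+0.434)/(1−0.434)) = 0.464814
SE(z) = 1/√(n−3) = 1/√82 = 0.110432
80% ⇒ z* = 1.282; margin = 1.282·0.110432 = 0.141574
CI on z-scale: (0.323240, 0.606388)
Back-transform: tanh(0.323240) = 0.312434, tanh(0.606388) = 0.541580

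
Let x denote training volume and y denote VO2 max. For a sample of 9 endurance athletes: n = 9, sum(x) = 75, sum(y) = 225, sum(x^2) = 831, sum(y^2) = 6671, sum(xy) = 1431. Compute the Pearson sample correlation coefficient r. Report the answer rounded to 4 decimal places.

-0.9565

S_xy = nΣxy − ΣxΣy = 9·1431 − 75·225 = 12879 − 16875 = -3996
S_xx = nΣx² − (Σx)² = 9·831 − 75² = 7479 − 5625 = 1854
S_yy = nΣy² − (Σy)² = 9·6671 − 225² = 60039 − 50625 = 9414
r = S_xy / √(S_xx·S_yy) = -3996 / √(1854·9414) = -3996 / √17453556 = -3996 / 4177.7453 = -0.9565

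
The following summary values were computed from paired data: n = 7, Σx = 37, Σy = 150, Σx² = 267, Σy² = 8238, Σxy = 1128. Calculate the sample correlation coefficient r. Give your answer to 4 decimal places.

0.5595

S_xy = nΣxy − ΣxΣy = 7·1128 − 37·150 = 7896 − 5550 = 2346
S_xx = nΣx² − (Σx)² = 7·267 − 37² = 1869 − 1369 = 500
S_yy = nΣy² − (Σy)² = 7·8238 − 150² = 57666 − 22500 = 35166
r = S_xy / √(S_xx·S_yy) = 2346 / √(500·35166) = 2346 / √17583000 = 2346 / 4193.2088 = 0.5595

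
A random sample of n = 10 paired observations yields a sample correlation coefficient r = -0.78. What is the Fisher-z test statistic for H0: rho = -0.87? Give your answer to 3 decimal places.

z_r = atanh(-0.78) = -1.045371,  z_0 = atanh(-0.87) = -1.333080
SE = 1/√(n−3) = 1/√7 = 0.377964
z = (z_r − z_0)/SE = (-1.045371 − (-1.333080)) / 0.377964 = 0.287709 / 0.377964 = 0.761

0.761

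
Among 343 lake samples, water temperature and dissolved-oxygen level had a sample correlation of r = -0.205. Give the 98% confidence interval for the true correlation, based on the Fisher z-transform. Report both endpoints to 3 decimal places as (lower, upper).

z_r = atanh(-0.205) = -0.207946;  SE = 1/√(n−3) = 1/√340 = 0.054233
z-limits: -0.207946 ± 2.326·0.054233 = -0.207946 ± 0.126146 = [-0.334092, -0.081800]
ρ-limits: (tanh -0.334092, tanh -0.081800) = (-0.322, -0.082)

(-0.322, -0.082)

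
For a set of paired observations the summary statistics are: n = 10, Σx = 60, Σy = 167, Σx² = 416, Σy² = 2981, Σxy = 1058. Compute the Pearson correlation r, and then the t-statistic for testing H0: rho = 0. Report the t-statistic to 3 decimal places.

1.814

Numerator: nΣxy − (Σx)(Σy) = 10·1058 − (60)(167) = 560
Denominator: √[(nΣx²−(Σx)²)(nΣy²−(Σy)²)]
  nΣx²−(Σx)² = 10·416 − 3600 = 560;  nΣy²−(Σy)² = 10·2981 − 27889 = 1921
  √(560·1921) = √1075760 = 1037.1885
r = 560 / 1037.1885 = 0.5399
t = r·√(n−2)/√(1−r²) = 0.5399·√8 / √(1−0.291492) = 1.527068 / 0.841729 = 1.814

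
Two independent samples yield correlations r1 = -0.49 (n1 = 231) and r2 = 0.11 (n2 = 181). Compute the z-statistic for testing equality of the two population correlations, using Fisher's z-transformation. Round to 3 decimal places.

z1 = atanh(-0.49) = -0.536060,  z2 = atanh(0.11) = 0.110447
SE = √(1/(n1−3) + 1/(n2−3)) = √(1/228 + 1/178) = √(0.0043860 + 0.0056180) = √0.0100040 = 0.100020
z = (z1 − z2)/SE = (-0.536060 − 0.110447) / 0.100020 = -0.646507 / 0.100020 = -6.464

-6.464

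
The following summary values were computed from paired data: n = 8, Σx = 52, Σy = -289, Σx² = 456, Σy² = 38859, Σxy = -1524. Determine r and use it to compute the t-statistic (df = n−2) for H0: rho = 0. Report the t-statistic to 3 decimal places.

S_xy = nΣxy − ΣxΣy = 8·(-1524) − 52·(-289) = -12192 − (-15028) = 2836
S_xx = nΣx² − (Σx)² = 8·456 − 52² = 3648 − 2704 = 944
S_yy = nΣy² − (Σy)² = 8·38859 − (-289)² = 310872 − 83521 = 227351
r = S_xy / √(S_xx·S_yy) = 2836 / √(944·227351) = 2836 / √214619344 = 2836 / 14649.8923 = 0.1936
t = r·√(n−2)/√(1−r²) = 0.1936·√6 / √(1−0.037481) = 0.474221 / 0.981081 = 0.483

0.483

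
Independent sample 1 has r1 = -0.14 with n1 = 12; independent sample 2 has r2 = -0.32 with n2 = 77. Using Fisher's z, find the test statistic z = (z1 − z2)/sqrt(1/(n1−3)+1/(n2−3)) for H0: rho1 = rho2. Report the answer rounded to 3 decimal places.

0.540

Fisher z-transforms: z1 = atanh(-0.14) = -0.140926, z2 = atanh(-0.32) = -0.331647; difference d = 0.190721
Var(d) = 1/9 + 1/74 = 0.1111111 + 0.0135135 = 0.1246246
z = d/√Var(d) = 0.190721 / √0.1246246 = 0.190721 / 0.353022 = 0.540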